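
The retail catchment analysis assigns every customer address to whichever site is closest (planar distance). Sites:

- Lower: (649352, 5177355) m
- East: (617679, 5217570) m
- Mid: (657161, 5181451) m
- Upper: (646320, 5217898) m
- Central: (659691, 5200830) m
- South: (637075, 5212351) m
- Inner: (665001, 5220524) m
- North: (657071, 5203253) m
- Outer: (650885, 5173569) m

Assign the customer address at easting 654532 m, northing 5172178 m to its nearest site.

Squared distances to each site:
Lower: 53633729.000; East: 3418577273.000; Mid: 92900170.000; Upper: 2157755344.000; Central: 847552385.000; South: 1918616778.000; Inner: 2446935677.000; North: 972102146.000; Outer: 15235490.000.
Minimum at Outer.

Outer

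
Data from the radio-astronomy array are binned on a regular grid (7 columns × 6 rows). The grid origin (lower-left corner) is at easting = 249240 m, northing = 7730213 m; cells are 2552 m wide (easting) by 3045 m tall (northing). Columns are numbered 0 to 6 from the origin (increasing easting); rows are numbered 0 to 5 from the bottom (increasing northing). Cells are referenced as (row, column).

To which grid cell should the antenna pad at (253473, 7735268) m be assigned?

(1, 1)

Column index: ⌊(253473 − 249240) / 2552⌋ = ⌊1.659⌋ = 1
Row offset from origin: ⌊(7735268 − 7730213) / 3045⌋ = ⌊1.660⌋ = 1 → row 1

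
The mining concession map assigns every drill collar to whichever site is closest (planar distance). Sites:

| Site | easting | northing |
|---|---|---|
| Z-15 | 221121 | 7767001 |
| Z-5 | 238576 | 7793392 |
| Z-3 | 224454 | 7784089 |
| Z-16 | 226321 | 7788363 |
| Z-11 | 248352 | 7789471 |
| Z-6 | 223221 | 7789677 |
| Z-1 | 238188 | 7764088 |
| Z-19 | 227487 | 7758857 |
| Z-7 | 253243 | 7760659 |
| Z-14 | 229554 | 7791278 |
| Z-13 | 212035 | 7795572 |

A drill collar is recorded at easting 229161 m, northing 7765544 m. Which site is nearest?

Squared distances to each site:
Z-15: 66764449.000; Z-5: 864153329.000; Z-3: 366072874.000; Z-16: 528772361.000; Z-11: 940795810.000; Z-6: 617685289.000; Z-1: 83606665.000; Z-19: 47518245.000; Z-7: 603805949.000; Z-14: 662393205.000; Z-13: 1194980660.000.
Minimum at Z-19.

Z-19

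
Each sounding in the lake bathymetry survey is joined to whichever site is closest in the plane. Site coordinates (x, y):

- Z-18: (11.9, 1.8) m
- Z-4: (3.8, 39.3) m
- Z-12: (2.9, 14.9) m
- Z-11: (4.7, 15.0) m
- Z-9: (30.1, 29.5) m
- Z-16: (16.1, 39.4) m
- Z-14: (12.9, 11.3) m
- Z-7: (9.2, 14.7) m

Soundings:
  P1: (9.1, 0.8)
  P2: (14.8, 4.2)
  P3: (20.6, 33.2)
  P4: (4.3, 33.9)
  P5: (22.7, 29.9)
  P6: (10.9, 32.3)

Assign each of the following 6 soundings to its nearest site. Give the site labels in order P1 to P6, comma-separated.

Z-18, Z-18, Z-16, Z-4, Z-9, Z-16

P1 → Z-18 (d²=8.84)
P2 → Z-18 (d²=14.17)
P3 → Z-16 (d²=58.69)
P4 → Z-4 (d²=29.41)
P5 → Z-9 (d²=54.92)
P6 → Z-16 (d²=77.45)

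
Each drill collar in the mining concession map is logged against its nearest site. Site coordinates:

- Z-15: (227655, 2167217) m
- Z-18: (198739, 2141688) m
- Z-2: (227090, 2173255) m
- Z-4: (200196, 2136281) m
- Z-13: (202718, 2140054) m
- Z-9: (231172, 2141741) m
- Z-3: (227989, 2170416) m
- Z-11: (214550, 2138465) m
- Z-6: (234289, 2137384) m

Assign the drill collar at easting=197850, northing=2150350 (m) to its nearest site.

Squared distances to each site:
Z-15: 1172833714.000; Z-18: 75820565.000; Z-2: 1379616625.000; Z-4: 203440477.000; Z-13: 129705040.000; Z-9: 1184470565.000; Z-3: 1311003677.000; Z-11: 420143225.000; Z-6: 1495917877.000.
Minimum at Z-18.

Z-18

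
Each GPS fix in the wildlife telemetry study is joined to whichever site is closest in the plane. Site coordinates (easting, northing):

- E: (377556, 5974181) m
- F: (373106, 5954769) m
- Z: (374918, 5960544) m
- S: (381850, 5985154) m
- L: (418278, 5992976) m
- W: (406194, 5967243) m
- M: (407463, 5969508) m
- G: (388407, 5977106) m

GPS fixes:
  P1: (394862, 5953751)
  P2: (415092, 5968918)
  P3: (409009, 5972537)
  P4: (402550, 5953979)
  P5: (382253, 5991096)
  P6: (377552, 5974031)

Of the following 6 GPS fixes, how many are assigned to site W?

2

P1 → W
P2 → M
P3 → M
P4 → W
P5 → S
P6 → E
2 of the 6 go to W.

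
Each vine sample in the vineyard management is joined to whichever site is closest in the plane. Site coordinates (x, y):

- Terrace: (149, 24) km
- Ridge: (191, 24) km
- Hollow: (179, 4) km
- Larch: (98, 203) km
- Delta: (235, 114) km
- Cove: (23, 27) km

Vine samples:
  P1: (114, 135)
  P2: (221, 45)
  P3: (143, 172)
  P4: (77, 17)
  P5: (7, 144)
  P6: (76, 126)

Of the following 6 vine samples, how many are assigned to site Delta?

P1 → Larch
P2 → Ridge
P3 → Larch
P4 → Cove
P5 → Larch
P6 → Larch
0 of the 6 go to Delta.

0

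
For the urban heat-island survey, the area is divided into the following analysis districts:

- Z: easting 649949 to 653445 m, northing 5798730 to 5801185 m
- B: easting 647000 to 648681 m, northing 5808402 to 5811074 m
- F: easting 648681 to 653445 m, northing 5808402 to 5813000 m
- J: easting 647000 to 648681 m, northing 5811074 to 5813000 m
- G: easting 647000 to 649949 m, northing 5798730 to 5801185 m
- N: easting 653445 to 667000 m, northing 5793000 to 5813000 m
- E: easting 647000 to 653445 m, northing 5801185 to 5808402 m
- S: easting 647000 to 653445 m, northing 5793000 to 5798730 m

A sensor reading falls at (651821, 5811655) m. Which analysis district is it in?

F

The point has easting = 651821 and northing = 5811655.
Only F satisfies 648681 ≤ easting ≤ 653445 and 5808402 ≤ northing ≤ 5813000.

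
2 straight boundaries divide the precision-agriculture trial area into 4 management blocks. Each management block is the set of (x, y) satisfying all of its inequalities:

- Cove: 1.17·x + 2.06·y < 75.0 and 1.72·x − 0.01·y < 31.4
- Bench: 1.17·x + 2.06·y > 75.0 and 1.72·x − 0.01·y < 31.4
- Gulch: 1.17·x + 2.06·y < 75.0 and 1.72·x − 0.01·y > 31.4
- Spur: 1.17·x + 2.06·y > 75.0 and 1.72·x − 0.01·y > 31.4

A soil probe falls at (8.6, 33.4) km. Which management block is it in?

1.17·8.6 + 2.06·33.4 = 78.866, which is > 75.0
1.72·8.6 − 0.01·33.4 = 14.458, which is < 31.4
This sign pattern matches Bench.

Bench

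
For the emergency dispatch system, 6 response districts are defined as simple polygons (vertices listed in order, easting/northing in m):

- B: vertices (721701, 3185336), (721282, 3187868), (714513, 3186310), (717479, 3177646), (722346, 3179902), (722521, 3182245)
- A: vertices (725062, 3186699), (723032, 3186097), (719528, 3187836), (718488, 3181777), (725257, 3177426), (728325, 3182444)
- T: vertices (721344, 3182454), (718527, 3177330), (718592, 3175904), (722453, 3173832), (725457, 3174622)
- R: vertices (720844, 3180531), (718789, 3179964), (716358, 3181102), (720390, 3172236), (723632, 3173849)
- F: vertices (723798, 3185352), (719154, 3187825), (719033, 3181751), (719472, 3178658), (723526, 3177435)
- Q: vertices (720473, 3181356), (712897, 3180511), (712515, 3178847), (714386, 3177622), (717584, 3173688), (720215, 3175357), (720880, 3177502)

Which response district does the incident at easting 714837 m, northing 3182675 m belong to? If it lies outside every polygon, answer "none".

Cast a ray rightward from (714837, 3182675). For each polygon, the edges (by vertex number in listed order) whose endpoints lie on opposite sides of northing = 3182675, where each meets that height, and whether that is right or left of the point:
B: 3–4 at easting≈715757.4 (right), 6–1 at easting≈722406.9 (right) → 2 crossings.
A: 3–4 at easting≈718642.1 (right), 6–1 at easting≈728147.9 (right) → 2 crossings.
T: no edge straddles that height → 0 crossings.
R: no edge straddles that height → 0 crossings.
F: 2–3 at easting≈719051.4 (right), 5–1 at easting≈723706.0 (right) → 2 crossings.
Q: no edge straddles that height → 0 crossings.
All counts are even, so the point lies outside every listed polygon.

none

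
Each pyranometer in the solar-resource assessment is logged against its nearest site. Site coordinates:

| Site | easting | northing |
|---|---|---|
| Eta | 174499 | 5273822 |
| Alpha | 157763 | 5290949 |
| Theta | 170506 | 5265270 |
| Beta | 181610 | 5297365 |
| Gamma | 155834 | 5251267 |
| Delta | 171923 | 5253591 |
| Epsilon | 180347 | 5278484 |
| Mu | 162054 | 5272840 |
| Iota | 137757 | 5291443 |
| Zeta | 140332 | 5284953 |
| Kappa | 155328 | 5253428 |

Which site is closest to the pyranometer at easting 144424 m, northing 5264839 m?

Kappa

Squared distances to each site:
Eta: 985199914.000; Alpha: 859661021.000; Theta: 680456485.000; Beta: 2440739272.000; Gamma: 314387284.000; Delta: 882712505.000; Epsilon: 1476647954.000; Mu: 374832901.000; Iota: 752221705.000; Zeta: 421317460.000; Kappa: 249108137.000.
Minimum at Kappa.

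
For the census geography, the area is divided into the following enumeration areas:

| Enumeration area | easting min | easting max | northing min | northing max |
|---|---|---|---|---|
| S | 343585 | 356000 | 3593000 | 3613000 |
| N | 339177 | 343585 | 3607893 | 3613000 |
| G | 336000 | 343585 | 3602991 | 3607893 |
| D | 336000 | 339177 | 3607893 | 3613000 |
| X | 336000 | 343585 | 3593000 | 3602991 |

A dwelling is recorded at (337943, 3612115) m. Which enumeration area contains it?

D

The point has easting = 337943 and northing = 3612115.
Only D satisfies 336000 ≤ easting ≤ 339177 and 3607893 ≤ northing ≤ 3613000.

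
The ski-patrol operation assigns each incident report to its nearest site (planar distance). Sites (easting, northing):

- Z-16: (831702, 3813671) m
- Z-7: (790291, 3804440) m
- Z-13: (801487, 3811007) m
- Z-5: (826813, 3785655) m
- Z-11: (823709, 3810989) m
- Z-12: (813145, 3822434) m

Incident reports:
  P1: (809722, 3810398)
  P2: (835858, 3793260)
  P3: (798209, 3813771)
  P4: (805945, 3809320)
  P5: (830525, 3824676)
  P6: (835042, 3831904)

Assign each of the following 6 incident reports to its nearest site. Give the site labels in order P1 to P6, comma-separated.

Z-13, Z-5, Z-13, Z-13, Z-16, Z-16

P1 → Z-13 (d²=68186106.00)
P2 → Z-5 (d²=139648050.00)
P3 → Z-13 (d²=18384980.00)
P4 → Z-13 (d²=22719733.00)
P5 → Z-16 (d²=122495354.00)
P6 → Z-16 (d²=343597889.00)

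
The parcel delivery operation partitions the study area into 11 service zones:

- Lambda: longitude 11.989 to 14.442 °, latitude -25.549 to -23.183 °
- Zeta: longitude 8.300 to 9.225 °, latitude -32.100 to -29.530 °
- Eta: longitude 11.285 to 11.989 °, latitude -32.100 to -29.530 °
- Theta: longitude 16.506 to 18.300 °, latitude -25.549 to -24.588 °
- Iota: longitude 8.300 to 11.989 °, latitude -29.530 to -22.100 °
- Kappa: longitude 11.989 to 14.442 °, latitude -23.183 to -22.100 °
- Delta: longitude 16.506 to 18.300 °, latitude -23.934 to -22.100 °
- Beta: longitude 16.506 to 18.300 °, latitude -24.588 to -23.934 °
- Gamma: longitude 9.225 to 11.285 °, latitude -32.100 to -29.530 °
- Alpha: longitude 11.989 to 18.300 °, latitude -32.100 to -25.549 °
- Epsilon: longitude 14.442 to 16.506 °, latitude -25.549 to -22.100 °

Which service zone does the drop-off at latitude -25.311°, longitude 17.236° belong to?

The point has longitude = 17.236 and latitude = -25.311.
Only Theta satisfies 16.506 ≤ longitude ≤ 18.300 and -25.549 ≤ latitude ≤ -24.588.

Theta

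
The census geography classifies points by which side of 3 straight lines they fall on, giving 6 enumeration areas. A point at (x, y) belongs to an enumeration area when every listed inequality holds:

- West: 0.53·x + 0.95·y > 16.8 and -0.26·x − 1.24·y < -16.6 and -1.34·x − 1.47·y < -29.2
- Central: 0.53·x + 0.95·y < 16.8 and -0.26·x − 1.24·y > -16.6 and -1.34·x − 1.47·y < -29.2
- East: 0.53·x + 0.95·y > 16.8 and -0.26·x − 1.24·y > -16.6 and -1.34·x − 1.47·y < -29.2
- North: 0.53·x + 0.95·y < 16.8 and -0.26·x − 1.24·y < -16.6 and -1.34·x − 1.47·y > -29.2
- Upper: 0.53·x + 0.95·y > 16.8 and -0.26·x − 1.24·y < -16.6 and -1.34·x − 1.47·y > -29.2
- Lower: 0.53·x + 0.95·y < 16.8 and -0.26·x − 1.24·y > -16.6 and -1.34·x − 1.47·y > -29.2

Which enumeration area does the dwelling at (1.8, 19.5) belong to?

West

0.53·1.8 + 0.95·19.5 = 19.479, which is > 16.8
-0.26·1.8 − 1.24·19.5 = -24.648, which is < -16.6
-1.34·1.8 − 1.47·19.5 = -31.077, which is < -29.2
This sign pattern matches West.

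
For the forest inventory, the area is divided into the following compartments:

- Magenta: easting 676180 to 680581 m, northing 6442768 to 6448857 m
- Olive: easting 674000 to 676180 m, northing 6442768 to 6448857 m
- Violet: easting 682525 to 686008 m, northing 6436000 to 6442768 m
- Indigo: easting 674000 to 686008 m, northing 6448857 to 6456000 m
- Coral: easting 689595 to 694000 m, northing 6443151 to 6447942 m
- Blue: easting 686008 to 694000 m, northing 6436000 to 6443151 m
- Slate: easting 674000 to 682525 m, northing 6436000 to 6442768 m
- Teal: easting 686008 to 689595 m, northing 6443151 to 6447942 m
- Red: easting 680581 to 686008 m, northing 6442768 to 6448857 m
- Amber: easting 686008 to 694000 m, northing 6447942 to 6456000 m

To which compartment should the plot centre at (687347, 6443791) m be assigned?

Teal

The point has easting = 687347 and northing = 6443791.
Only Teal satisfies 686008 ≤ easting ≤ 689595 and 6443151 ≤ northing ≤ 6447942.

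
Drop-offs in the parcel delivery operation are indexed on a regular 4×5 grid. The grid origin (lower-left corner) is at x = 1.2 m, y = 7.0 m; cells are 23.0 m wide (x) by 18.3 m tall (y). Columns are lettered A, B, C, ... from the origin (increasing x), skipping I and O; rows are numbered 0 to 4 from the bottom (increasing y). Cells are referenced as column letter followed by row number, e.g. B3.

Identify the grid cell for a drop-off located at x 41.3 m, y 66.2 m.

Column index: ⌊(41.3 − 1.2) / 23.0⌋ = ⌊1.743⌋ = 1 → column B
Row offset from origin: ⌊(66.2 − 7.0) / 18.3⌋ = ⌊3.235⌋ = 3 → row 3

B3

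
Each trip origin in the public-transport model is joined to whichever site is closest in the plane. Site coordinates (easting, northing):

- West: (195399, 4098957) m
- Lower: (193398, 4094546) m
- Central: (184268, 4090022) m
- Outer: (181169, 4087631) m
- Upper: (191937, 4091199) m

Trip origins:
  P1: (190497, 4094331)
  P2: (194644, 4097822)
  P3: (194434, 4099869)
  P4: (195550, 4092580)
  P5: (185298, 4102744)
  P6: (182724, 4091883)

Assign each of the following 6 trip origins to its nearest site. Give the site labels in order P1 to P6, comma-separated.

P1 → Lower (d²=8462026.00)
P2 → West (d²=1858250.00)
P3 → West (d²=1762969.00)
P4 → Lower (d²=8496260.00)
P5 → West (d²=116371570.00)
P6 → Central (d²=5847257.00)

Lower, West, West, Lower, West, Central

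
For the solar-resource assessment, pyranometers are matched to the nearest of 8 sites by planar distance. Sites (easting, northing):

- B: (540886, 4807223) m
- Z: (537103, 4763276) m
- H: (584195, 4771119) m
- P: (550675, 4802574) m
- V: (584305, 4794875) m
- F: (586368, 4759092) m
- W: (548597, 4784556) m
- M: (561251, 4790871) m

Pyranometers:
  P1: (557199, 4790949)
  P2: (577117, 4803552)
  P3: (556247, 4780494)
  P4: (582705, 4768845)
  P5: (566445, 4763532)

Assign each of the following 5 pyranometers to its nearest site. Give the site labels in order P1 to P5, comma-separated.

P1 → M (d²=16424788.00)
P2 → V (d²=126957673.00)
P3 → W (d²=75022344.00)
P4 → H (d²=7391176.00)
P5 → H (d²=372625069.00)

M, V, W, H, H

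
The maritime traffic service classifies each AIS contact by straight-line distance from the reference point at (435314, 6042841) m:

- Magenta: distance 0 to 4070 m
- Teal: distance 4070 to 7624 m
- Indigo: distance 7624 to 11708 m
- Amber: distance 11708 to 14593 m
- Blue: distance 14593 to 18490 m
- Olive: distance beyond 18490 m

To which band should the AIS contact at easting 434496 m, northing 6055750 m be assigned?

Distance = √((434496−435314)² + (6055750−6042841)²) = √(669124.000 + 166642281.000) = 12934.891 m.
11708 ≤ 12934.891 < 14593 → Amber.

Amber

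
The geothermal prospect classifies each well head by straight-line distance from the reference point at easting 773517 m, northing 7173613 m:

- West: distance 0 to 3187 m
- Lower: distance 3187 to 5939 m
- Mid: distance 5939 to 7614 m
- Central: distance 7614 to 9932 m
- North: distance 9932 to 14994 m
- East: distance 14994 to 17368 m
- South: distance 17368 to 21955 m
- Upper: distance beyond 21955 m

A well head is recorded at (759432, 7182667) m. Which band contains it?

East

Distance = √((759432−773517)² + (7182667−7173613)²) = √(198387225.000 + 81974916.000) = 16744.018 m.
14994 ≤ 16744.018 < 17368 → East.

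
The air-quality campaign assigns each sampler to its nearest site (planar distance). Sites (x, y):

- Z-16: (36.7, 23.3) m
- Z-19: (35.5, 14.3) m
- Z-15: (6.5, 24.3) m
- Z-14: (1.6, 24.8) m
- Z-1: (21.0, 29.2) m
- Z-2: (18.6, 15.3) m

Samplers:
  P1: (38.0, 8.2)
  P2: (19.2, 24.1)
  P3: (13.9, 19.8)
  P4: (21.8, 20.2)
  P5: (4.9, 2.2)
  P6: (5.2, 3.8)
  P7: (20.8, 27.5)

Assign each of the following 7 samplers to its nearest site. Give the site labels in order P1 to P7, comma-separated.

P1 → Z-19 (d²=43.46)
P2 → Z-1 (d²=29.25)
P3 → Z-2 (d²=42.34)
P4 → Z-2 (d²=34.25)
P5 → Z-2 (d²=359.30)
P6 → Z-2 (d²=311.81)
P7 → Z-1 (d²=2.93)

Z-19, Z-1, Z-2, Z-2, Z-2, Z-2, Z-1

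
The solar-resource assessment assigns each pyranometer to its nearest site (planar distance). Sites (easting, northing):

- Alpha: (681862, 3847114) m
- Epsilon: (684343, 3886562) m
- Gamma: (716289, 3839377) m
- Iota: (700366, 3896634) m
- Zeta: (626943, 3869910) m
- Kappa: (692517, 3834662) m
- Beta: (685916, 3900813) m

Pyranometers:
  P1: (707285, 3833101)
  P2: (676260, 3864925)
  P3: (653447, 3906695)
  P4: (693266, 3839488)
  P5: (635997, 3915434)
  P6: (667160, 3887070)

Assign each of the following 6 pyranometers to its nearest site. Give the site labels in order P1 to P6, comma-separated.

Gamma, Alpha, Beta, Kappa, Zeta, Epsilon

P1 → Gamma (d²=120460192.00)
P2 → Alpha (d²=348614125.00)
P3 → Beta (d²=1088833885.00)
P4 → Kappa (d²=23851277.00)
P5 → Zeta (d²=2154409492.00)
P6 → Epsilon (d²=295513553.00)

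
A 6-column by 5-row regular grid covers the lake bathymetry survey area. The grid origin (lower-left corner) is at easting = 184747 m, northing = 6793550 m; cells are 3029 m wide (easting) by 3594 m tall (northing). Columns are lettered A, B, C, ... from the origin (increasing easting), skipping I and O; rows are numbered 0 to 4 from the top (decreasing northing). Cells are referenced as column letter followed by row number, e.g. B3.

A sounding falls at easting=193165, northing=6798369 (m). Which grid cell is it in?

C3

Column index: ⌊(193165 − 184747) / 3029⌋ = ⌊2.779⌋ = 2 → column C
Row offset from origin: ⌊(6798369 − 6793550) / 3594⌋ = ⌊1.341⌋ = 1 → row 3 (counted from top)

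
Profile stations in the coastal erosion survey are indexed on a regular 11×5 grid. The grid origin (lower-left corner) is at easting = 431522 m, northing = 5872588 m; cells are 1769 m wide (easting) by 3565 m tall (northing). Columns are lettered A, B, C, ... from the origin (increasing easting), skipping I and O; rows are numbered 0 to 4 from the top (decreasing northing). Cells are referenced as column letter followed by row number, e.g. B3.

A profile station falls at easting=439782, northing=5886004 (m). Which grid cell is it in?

E1

Column index: ⌊(439782 − 431522) / 1769⌋ = ⌊4.669⌋ = 4 → column E
Row offset from origin: ⌊(5886004 − 5872588) / 3565⌋ = ⌊3.763⌋ = 3 → row 1 (counted from top)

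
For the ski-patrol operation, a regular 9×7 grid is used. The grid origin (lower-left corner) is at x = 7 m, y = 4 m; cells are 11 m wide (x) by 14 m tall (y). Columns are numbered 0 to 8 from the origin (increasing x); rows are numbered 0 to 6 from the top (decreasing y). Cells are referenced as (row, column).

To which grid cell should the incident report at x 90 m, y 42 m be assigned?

Column index: ⌊(90 − 7) / 11⌋ = ⌊7.545⌋ = 7
Row offset from origin: ⌊(42 − 4) / 14⌋ = ⌊2.714⌋ = 2 → row 4 (counted from top)

(4, 7)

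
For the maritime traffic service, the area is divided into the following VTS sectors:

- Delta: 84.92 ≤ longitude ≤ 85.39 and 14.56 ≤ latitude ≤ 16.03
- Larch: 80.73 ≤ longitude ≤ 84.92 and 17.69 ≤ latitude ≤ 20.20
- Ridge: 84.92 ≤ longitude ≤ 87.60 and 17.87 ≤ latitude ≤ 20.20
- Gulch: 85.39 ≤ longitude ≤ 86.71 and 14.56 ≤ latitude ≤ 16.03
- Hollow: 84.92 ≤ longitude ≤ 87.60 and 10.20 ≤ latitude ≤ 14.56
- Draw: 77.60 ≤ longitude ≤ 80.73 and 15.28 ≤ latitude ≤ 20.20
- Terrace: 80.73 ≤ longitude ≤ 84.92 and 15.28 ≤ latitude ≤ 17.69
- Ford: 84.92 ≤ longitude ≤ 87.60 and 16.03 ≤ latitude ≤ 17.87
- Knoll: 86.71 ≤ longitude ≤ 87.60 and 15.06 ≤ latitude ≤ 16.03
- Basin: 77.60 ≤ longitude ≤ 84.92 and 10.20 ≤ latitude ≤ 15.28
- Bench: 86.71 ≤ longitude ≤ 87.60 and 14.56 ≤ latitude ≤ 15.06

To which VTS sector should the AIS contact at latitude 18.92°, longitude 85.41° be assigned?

The point has longitude = 85.41 and latitude = 18.92.
Only Ridge satisfies 84.92 ≤ longitude ≤ 87.60 and 17.87 ≤ latitude ≤ 20.20.

Ridge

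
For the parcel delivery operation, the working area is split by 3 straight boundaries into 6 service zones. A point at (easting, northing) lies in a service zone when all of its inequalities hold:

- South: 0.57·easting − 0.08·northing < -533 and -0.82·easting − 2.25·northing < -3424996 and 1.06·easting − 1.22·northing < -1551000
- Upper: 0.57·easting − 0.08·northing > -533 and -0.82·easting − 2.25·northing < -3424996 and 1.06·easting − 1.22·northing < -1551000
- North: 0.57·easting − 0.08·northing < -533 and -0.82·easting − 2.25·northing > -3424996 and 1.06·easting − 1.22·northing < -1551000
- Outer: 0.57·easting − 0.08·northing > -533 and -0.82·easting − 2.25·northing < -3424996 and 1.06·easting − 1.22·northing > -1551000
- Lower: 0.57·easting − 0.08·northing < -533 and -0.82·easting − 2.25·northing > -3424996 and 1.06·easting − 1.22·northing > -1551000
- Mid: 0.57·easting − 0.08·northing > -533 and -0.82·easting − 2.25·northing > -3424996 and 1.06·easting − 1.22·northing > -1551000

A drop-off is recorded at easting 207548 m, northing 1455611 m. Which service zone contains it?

0.57·207548 − 0.08·1455611 = 1853.480, which is > -533
-0.82·207548 − 2.25·1455611 = -3445314.110, which is < -3424996
1.06·207548 − 1.22·1455611 = -1555844.540, which is < -1551000
This sign pattern matches Upper.

Upper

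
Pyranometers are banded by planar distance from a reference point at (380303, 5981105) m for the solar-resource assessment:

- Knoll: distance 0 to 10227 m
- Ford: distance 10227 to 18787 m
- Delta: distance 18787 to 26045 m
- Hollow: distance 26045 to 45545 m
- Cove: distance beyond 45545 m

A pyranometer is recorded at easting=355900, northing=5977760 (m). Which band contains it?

Distance = √((355900−380303)² + (5977760−5981105)²) = √(595506409.000 + 11189025.000) = 24631.188 m.
18787 ≤ 24631.188 < 26045 → Delta.

Delta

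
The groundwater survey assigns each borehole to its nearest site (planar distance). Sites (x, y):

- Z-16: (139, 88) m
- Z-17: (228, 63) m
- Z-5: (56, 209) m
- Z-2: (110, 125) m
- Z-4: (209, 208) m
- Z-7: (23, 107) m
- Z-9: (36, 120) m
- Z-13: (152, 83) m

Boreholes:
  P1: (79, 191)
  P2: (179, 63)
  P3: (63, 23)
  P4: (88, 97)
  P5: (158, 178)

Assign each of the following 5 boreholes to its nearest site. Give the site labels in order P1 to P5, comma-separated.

P1 → Z-5 (d²=853.00)
P2 → Z-13 (d²=1129.00)
P3 → Z-7 (d²=8656.00)
P4 → Z-2 (d²=1268.00)
P5 → Z-4 (d²=3501.00)

Z-5, Z-13, Z-7, Z-2, Z-4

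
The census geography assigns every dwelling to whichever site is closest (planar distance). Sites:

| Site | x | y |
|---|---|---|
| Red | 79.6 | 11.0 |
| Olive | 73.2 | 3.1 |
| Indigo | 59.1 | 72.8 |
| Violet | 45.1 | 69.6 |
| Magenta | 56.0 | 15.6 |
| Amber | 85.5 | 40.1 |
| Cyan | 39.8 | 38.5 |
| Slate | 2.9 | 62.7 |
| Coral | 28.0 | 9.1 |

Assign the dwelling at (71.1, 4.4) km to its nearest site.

Squared distances to each site:
Red: 115.810; Olive: 6.100; Indigo: 4822.560; Violet: 4927.040; Magenta: 353.450; Amber: 1481.850; Cyan: 2142.500; Slate: 8050.130; Coral: 1879.700.
Minimum at Olive.

Olive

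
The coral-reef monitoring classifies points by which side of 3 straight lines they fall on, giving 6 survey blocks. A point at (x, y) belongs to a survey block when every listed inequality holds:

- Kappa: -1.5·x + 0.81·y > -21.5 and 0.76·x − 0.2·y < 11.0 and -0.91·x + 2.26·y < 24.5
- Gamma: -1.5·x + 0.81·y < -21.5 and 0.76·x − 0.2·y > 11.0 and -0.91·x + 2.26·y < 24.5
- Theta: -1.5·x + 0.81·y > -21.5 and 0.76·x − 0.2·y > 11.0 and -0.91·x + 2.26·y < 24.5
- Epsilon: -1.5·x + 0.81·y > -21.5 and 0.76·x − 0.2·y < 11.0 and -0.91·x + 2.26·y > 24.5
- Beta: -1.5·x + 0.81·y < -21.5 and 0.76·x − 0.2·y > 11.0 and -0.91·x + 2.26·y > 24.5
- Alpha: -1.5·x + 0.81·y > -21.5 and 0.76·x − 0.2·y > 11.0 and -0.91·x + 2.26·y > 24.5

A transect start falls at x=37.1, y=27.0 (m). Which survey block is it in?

-1.5·37.1 + 0.81·27.0 = -33.780, which is < -21.5
0.76·37.1 − 0.2·27.0 = 22.796, which is > 11.0
-0.91·37.1 + 2.26·27.0 = 27.259, which is > 24.5
This sign pattern matches Beta.

Beta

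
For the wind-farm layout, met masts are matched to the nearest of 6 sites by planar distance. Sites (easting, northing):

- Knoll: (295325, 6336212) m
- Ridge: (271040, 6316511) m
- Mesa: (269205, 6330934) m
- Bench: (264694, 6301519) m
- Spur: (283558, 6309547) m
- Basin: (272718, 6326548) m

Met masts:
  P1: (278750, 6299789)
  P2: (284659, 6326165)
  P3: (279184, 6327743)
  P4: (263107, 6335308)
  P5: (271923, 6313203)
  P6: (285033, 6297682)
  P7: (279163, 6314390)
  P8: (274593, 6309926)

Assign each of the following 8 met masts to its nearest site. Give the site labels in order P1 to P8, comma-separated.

P1 → Spur (d²=118335428.00)
P2 → Basin (d²=142734170.00)
P3 → Basin (d²=43237181.00)
P4 → Mesa (d²=56317480.00)
P5 → Ridge (d²=11722553.00)
P6 → Spur (d²=142953850.00)
P7 → Spur (d²=42770674.00)
P8 → Ridge (d²=55986034.00)

Spur, Basin, Basin, Mesa, Ridge, Spur, Spur, Ridge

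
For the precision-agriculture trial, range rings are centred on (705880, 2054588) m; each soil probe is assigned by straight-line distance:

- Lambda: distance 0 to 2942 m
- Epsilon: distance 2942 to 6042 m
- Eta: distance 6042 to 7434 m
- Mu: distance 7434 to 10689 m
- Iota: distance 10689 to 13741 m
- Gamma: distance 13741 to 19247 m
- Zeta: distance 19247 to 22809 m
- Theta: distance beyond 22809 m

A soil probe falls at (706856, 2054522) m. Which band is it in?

Lambda

Distance = √((706856−705880)² + (2054522−2054588)²) = √(952576.000 + 4356.000) = 978.229 m.
0 ≤ 978.229 < 2942 → Lambda.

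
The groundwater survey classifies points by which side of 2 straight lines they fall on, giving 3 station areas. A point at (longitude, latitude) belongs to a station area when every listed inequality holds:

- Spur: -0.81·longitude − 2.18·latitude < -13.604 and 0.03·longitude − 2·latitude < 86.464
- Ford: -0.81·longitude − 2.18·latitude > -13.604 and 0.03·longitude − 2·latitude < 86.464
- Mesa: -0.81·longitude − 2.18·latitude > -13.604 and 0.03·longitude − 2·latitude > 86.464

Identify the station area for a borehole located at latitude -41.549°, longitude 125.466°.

Mesa

-0.81·125.466 − 2.18·-41.549 = -11.051, which is > -13.604
0.03·125.466 − 2·-41.549 = 86.862, which is > 86.464
This sign pattern matches Mesa.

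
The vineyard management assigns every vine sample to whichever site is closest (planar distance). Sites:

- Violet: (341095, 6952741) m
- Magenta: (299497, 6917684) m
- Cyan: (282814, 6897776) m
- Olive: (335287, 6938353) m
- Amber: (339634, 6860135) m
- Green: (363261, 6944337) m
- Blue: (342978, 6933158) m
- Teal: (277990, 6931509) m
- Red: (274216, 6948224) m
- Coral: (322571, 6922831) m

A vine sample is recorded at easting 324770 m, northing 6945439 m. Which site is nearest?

Olive

Squared distances to each site:
Violet: 319824829.000; Magenta: 1409064554.000; Cyan: 4032067505.000; Olive: 160818685.000; Amber: 7497710912.000; Green: 1482771485.000; Blue: 482354225.000; Teal: 2382413300.000; Red: 2563463141.000; Coral: 515957265.000.
Minimum at Olive.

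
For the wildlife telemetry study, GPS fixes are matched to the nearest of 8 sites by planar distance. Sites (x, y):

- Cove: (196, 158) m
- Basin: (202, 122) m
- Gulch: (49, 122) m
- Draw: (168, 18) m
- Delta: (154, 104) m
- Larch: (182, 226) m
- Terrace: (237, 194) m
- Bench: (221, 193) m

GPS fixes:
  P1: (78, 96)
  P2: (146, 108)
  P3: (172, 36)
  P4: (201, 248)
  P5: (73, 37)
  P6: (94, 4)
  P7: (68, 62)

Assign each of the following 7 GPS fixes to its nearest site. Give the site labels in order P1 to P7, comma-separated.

P1 → Gulch (d²=1517.00)
P2 → Delta (d²=80.00)
P3 → Draw (d²=340.00)
P4 → Larch (d²=845.00)
P5 → Gulch (d²=7801.00)
P6 → Draw (d²=5672.00)
P7 → Gulch (d²=3961.00)

Gulch, Delta, Draw, Larch, Gulch, Draw, Gulch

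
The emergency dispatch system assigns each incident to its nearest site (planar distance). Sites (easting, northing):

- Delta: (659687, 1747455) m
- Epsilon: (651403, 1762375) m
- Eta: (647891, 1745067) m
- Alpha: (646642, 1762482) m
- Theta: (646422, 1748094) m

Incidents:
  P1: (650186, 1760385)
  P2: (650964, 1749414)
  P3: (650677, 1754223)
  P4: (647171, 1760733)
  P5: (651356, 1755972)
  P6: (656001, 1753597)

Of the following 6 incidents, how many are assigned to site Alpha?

1

P1 → Epsilon
P2 → Theta
P3 → Theta
P4 → Alpha
P5 → Epsilon
P6 → Delta
1 of the 6 goes to Alpha.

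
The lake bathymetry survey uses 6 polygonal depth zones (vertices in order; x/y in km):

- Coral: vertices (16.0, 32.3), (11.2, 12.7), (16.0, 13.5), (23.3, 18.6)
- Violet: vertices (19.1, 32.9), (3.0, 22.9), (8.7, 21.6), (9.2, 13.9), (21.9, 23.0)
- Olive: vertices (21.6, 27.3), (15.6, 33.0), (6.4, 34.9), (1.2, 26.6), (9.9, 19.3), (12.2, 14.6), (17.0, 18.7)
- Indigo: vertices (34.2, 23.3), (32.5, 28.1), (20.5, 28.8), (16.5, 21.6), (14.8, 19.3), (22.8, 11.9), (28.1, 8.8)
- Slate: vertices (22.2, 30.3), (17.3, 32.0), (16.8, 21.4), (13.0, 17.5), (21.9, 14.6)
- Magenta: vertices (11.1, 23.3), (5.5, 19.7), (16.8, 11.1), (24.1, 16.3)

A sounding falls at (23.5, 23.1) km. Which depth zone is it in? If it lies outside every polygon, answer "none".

Cast a ray rightward from (23.5, 23.1). For each polygon, the edges (by vertex number in listed order) whose endpoints lie on opposite sides of y = 23.1, where each meets that height, and whether that is right or left of the point:
Coral: 1–2 at x≈13.75 (left), 4–1 at x≈20.90 (left) → 0 crossings.
Violet: 1–2 at x≈3.32 (left), 5–1 at x≈21.87 (left) → 0 crossings.
Olive: 4–5 at x≈5.37 (left), 7–1 at x≈19.35 (left) → 0 crossings.
Indigo: 3–4 at x≈17.33 (left), 7–1 at x≈34.12 (right) → 1 crossing.
Slate: 2–3 at x≈16.88 (left), 5–1 at x≈22.06 (left) → 0 crossings.
Magenta: 1–2 at x≈10.79 (left), 4–1 at x≈11.47 (left) → 0 crossings.
Only Indigo has an odd count, so the point is inside Indigo.

Indigo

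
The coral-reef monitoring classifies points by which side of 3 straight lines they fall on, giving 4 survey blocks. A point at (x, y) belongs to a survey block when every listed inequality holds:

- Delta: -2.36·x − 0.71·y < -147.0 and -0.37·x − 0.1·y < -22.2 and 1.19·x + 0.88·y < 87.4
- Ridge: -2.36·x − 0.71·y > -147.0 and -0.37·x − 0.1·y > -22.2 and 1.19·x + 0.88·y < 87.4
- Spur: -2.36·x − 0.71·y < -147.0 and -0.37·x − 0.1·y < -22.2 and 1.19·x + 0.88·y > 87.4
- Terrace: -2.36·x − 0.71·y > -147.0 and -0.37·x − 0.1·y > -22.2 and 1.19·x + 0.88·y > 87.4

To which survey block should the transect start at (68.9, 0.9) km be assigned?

-2.36·68.9 − 0.71·0.9 = -163.243, which is < -147.0
-0.37·68.9 − 0.1·0.9 = -25.583, which is < -22.2
1.19·68.9 + 0.88·0.9 = 82.783, which is < 87.4
This sign pattern matches Delta.

Delta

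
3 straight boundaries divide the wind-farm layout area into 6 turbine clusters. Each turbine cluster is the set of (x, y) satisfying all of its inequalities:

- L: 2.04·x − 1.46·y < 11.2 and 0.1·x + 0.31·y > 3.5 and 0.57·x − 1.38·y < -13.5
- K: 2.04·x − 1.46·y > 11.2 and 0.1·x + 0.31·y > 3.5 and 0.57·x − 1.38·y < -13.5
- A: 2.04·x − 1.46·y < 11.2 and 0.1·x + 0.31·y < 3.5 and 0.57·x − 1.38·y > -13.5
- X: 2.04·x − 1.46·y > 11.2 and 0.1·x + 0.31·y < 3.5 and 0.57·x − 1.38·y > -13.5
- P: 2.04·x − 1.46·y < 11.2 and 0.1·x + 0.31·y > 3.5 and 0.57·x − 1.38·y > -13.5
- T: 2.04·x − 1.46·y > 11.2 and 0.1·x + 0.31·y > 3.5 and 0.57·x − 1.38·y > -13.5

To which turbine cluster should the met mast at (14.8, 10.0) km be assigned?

T

2.04·14.8 − 1.46·10.0 = 15.592, which is > 11.2
0.1·14.8 + 0.31·10.0 = 4.580, which is > 3.5
0.57·14.8 − 1.38·10.0 = -5.364, which is > -13.5
This sign pattern matches T.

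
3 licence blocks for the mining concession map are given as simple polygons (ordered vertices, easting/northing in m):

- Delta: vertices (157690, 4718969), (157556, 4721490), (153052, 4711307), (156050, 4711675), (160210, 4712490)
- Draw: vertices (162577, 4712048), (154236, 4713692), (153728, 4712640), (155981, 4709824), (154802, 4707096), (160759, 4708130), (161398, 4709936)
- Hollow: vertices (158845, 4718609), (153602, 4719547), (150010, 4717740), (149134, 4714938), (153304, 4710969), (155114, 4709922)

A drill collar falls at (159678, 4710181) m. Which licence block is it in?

Cast a ray rightward from (159678, 4710181). For each polygon, the edges (by vertex number in listed order) whose endpoints lie on opposite sides of northing = 4710181, where each meets that height, and whether that is right or left of the point:
Delta: no edge straddles that height → 0 crossings.
Draw: 3–4 at easting≈155695.4 (left), 7–1 at easting≈161534.8 (right) → 1 crossing.
Hollow: 5–6 at easting≈154666.3 (left), 6–1 at easting≈155225.2 (left) → 0 crossings.
Only Draw has an odd count, so the point is inside Draw.

Draw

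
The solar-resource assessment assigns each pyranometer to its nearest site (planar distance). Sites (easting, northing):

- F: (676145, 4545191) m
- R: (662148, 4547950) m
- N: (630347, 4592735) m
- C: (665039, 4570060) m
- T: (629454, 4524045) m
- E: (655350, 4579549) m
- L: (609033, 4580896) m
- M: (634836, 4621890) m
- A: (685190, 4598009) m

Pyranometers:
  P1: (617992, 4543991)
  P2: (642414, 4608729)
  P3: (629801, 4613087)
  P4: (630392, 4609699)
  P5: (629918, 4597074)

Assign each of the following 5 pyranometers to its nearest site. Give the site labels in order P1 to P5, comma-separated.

P1 → T (d²=529220360.00)
P2 → M (d²=230638005.00)
P3 → M (d²=102844034.00)
P4 → M (d²=168369617.00)
P5 → N (d²=19010962.00)

T, M, M, M, N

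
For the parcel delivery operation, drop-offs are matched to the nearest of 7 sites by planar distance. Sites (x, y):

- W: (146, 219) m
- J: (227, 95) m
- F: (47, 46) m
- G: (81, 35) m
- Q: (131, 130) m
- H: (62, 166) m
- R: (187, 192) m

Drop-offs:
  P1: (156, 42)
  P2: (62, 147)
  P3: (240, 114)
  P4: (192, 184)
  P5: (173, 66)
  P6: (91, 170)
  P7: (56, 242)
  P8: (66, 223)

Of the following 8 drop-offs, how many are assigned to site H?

4

P1 → G
P2 → H
P3 → J
P4 → R
P5 → J
P6 → H
P7 → H
P8 → H
4 of the 8 go to H.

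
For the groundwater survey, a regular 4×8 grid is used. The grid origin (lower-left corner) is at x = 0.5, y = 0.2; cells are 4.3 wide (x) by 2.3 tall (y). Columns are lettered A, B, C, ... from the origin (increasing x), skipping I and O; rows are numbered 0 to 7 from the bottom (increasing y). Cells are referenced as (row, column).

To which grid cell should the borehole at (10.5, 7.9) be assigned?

(3, C)

Column index: ⌊(10.5 − 0.5) / 4.3⌋ = ⌊2.326⌋ = 2 → column C
Row offset from origin: ⌊(7.9 − 0.2) / 2.3⌋ = ⌊3.348⌋ = 3 → row 3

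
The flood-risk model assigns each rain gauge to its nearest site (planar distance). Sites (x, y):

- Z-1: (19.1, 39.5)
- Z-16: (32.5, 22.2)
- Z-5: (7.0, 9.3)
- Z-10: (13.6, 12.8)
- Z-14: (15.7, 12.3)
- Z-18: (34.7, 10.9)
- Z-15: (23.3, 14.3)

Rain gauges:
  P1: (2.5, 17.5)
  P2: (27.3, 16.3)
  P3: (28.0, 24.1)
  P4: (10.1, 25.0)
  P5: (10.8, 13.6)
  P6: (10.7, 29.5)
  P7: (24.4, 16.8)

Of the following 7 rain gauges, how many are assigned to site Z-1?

P1 → Z-5
P2 → Z-15
P3 → Z-16
P4 → Z-10
P5 → Z-10
P6 → Z-1
P7 → Z-15
1 of the 7 goes to Z-1.

1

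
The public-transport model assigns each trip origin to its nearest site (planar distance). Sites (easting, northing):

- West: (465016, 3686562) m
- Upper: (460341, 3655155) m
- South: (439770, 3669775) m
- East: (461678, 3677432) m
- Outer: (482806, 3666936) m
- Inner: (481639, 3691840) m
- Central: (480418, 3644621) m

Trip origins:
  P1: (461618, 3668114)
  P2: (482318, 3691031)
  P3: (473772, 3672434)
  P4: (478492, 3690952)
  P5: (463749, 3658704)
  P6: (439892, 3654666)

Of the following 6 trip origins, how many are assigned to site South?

P1 → East
P2 → Inner
P3 → Outer
P4 → Inner
P5 → Upper
P6 → South
1 of the 6 goes to South.

1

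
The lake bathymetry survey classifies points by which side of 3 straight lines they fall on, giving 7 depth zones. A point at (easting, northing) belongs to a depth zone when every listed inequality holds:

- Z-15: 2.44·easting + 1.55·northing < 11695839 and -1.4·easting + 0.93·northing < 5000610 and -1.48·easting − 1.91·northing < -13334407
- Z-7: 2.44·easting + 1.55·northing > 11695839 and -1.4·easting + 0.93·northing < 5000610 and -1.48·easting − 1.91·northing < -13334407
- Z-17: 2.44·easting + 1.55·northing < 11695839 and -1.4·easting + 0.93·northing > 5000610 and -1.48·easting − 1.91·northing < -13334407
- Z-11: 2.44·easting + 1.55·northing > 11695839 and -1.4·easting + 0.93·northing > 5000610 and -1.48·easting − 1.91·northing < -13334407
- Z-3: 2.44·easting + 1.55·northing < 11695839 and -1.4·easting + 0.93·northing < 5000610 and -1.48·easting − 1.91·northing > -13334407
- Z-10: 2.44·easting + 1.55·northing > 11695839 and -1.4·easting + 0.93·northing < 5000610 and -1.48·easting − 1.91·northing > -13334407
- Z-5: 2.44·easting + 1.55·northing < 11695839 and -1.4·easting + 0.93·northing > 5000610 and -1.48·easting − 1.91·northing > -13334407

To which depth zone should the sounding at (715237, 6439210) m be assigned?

Z-7

2.44·715237 + 1.55·6439210 = 11725953.780, which is > 11695839
-1.4·715237 + 0.93·6439210 = 4987133.500, which is < 5000610
-1.48·715237 − 1.91·6439210 = -13357441.860, which is < -13334407
This sign pattern matches Z-7.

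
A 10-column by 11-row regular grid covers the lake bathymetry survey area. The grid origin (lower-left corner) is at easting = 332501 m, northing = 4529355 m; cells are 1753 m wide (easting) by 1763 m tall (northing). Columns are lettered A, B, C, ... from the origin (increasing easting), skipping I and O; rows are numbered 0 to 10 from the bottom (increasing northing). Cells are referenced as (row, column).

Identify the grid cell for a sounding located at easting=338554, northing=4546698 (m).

(9, D)

Column index: ⌊(338554 − 332501) / 1753⌋ = ⌊3.453⌋ = 3 → column D
Row offset from origin: ⌊(4546698 − 4529355) / 1763⌋ = ⌊9.837⌋ = 9 → row 9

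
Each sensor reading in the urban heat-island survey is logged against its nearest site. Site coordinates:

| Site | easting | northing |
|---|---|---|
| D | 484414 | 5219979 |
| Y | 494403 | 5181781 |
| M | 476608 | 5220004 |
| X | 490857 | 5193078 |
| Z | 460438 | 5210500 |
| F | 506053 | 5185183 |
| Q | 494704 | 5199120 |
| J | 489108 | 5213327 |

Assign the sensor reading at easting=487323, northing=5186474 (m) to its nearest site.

X

Squared distances to each site:
D: 1131047306.000; Y: 72150649.000; M: 1239072125.000; X: 56101972.000; Z: 1300051901.000; F: 352479581.000; Q: 214400477.000; J: 724269834.000.
Minimum at X.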